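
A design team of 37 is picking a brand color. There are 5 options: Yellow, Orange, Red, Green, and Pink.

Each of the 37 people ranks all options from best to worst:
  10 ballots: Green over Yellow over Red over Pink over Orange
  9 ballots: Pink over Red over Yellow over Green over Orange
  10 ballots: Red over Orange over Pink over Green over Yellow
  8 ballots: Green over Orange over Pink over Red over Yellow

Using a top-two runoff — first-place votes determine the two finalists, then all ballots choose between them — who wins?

Round 1 first-place votes: Yellow 0, Orange 0, Red 10, Green 18, Pink 9. Green and Red advance.
Runoff: Green is ranked above Red on 18 ballots, Red above Green on 19.

Red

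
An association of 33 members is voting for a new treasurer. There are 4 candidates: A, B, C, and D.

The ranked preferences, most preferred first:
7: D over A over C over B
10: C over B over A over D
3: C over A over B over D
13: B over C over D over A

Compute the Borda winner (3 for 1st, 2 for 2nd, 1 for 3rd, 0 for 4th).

C

A: 7×2 + 10×1 + 3×2 + 13×0 = 30
B: 7×0 + 10×2 + 3×1 + 13×3 = 62
C: 7×1 + 10×3 + 3×3 + 13×2 = 72
D: 7×3 + 10×0 + 3×0 + 13×1 = 34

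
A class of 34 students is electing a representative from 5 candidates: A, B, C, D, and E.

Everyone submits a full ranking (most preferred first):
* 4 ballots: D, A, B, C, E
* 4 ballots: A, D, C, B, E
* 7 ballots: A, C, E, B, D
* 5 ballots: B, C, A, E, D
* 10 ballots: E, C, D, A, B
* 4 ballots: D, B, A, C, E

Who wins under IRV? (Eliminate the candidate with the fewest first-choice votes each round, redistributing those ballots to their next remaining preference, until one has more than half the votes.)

A

Round 1: A 11, B 5, C 0, D 8, E 10. C eliminated.
Round 2: A 11, B 5, D 8, E 10. B eliminated.
Round 3: A 16, D 8, E 10. D eliminated.
Round 4: A 24, E 10. A has a majority (≥18).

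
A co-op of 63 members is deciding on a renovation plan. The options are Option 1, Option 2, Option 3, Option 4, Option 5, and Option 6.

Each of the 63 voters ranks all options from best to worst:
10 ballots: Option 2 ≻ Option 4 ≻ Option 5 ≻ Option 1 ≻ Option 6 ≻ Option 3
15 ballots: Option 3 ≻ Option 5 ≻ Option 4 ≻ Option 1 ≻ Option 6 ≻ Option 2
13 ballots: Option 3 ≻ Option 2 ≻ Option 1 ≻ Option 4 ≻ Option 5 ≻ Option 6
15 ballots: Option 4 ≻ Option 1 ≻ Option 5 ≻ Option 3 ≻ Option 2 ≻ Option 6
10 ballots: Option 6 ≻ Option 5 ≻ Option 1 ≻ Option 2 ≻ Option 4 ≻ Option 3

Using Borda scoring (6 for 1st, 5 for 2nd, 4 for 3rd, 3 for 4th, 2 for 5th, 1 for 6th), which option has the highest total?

Option 4

Option 1: 10×3 + 15×3 + 13×4 + 15×5 + 10×4 = 242
Option 2: 10×6 + 15×1 + 13×5 + 15×2 + 10×3 = 200
Option 3: 10×1 + 15×6 + 13×6 + 15×3 + 10×1 = 233
Option 4: 10×5 + 15×4 + 13×3 + 15×6 + 10×2 = 259
Option 5: 10×4 + 15×5 + 13×2 + 15×4 + 10×5 = 251
Option 6: 10×2 + 15×2 + 13×1 + 15×1 + 10×6 = 138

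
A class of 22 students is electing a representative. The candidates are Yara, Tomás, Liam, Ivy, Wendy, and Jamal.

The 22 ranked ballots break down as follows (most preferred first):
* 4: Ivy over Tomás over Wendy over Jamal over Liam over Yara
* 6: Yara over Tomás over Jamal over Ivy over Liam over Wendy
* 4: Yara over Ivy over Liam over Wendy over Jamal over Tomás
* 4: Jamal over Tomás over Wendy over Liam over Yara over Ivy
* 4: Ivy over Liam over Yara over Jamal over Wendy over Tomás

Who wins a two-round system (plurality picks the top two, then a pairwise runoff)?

Round 1 first-place votes: Yara 10, Tomás 0, Liam 0, Ivy 8, Wendy 0, Jamal 4. Yara and Ivy advance.
Runoff: Yara is ranked above Ivy on 14 ballots, Ivy above Yara on 8.

Yara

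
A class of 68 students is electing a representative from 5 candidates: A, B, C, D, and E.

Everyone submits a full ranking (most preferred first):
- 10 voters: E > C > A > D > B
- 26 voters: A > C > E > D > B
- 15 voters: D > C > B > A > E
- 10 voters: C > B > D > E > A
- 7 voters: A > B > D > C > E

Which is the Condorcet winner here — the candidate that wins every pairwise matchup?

C vs A: 35–33
C vs B: 61–7
C vs D: 46–22
C vs E: 58–10
C beats every other candidate.

C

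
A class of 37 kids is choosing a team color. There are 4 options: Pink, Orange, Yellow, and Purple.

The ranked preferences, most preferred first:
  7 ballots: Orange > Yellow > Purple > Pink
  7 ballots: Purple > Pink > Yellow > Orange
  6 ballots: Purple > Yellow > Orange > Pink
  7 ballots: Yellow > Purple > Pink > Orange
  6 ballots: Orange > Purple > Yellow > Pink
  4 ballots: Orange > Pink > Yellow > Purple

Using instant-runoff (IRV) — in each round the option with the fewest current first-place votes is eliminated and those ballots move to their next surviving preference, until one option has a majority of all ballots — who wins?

Round 1: Pink 0, Orange 17, Yellow 7, Purple 13. Pink eliminated.
Round 2: Orange 17, Yellow 7, Purple 13. Yellow eliminated.
Round 3: Orange 17, Purple 20. Purple has a majority (≥19).

Purple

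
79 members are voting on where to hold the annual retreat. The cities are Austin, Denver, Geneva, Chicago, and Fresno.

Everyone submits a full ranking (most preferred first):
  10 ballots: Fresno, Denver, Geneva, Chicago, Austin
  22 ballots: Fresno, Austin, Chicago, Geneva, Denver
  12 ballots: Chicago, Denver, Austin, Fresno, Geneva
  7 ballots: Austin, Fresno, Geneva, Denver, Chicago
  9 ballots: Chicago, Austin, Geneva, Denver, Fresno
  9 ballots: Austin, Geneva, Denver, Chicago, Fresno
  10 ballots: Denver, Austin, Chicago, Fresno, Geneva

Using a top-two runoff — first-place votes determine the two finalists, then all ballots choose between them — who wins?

Chicago

Round 1 first-place votes: Austin 16, Denver 10, Geneva 0, Chicago 21, Fresno 32. Fresno and Chicago advance.
Runoff: Fresno is ranked above Chicago on 39 ballots, Chicago above Fresno on 40.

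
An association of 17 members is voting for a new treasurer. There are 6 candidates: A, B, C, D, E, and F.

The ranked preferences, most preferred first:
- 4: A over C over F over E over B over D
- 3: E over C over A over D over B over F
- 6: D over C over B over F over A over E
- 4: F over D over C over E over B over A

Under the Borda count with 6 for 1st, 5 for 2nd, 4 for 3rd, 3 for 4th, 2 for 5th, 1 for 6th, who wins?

A: 4×6 + 3×4 + 6×2 + 4×1 = 52
B: 4×2 + 3×2 + 6×4 + 4×2 = 46
C: 4×5 + 3×5 + 6×5 + 4×4 = 81
D: 4×1 + 3×3 + 6×6 + 4×5 = 69
E: 4×3 + 3×6 + 6×1 + 4×3 = 48
F: 4×4 + 3×1 + 6×3 + 4×6 = 61

C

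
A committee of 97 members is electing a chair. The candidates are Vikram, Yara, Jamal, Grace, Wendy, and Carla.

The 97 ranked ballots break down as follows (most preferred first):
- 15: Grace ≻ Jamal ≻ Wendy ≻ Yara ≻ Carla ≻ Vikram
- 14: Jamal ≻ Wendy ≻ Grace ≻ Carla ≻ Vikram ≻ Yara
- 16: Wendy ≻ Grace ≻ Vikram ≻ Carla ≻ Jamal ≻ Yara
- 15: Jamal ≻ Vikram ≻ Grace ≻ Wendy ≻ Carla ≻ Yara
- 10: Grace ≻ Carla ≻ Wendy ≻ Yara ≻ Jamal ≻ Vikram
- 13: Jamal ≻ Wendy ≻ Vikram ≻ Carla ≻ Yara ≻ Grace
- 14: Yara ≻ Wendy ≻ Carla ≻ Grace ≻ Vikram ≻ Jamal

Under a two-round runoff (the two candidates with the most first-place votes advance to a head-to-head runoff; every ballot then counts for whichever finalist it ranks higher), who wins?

Round 1 first-place votes: Vikram 0, Yara 14, Jamal 42, Grace 25, Wendy 16, Carla 0. Jamal and Grace advance.
Runoff: Jamal is ranked above Grace on 42 ballots, Grace above Jamal on 55.

Grace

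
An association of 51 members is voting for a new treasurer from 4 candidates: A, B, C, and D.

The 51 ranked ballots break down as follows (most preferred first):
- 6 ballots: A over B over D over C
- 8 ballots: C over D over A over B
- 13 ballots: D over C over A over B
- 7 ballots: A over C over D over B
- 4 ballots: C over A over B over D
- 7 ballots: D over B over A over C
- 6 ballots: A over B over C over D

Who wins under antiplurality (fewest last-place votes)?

Last-place votes: A 0, B 28, C 13, D 10.

A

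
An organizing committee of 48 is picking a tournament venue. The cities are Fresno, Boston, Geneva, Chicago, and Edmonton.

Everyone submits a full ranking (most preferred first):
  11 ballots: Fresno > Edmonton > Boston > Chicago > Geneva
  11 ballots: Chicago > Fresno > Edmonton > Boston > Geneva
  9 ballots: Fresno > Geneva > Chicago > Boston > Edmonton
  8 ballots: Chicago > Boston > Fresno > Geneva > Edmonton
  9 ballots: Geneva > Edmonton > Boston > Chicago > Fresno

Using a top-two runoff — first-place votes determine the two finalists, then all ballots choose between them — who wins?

Round 1 first-place votes: Fresno 20, Boston 0, Geneva 9, Chicago 19, Edmonton 0. Fresno and Chicago advance.
Runoff: Fresno is ranked above Chicago on 20 ballots, Chicago above Fresno on 28.

Chicago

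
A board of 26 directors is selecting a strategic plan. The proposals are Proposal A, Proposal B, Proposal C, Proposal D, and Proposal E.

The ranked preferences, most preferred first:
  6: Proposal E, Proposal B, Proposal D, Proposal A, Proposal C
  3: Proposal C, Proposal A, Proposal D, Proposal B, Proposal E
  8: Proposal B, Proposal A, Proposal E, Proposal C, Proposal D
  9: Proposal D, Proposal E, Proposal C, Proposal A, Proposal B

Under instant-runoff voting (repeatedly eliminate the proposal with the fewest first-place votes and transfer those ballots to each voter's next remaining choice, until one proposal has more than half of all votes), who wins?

Round 1: Proposal A 0, Proposal B 8, Proposal C 3, Proposal D 9, Proposal E 6. Proposal A eliminated.
Round 2: Proposal B 8, Proposal C 3, Proposal D 9, Proposal E 6. Proposal C eliminated.
Round 3: Proposal B 8, Proposal D 12, Proposal E 6. Proposal E eliminated.
Round 4: Proposal B 14, Proposal D 12. Proposal B has a majority (≥14).

Proposal B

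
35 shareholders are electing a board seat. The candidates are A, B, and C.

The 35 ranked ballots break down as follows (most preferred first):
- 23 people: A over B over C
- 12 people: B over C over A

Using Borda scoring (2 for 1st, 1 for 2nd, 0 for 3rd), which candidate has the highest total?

A: 23×2 + 12×0 = 46
B: 23×1 + 12×2 = 47
C: 23×0 + 12×1 = 12

B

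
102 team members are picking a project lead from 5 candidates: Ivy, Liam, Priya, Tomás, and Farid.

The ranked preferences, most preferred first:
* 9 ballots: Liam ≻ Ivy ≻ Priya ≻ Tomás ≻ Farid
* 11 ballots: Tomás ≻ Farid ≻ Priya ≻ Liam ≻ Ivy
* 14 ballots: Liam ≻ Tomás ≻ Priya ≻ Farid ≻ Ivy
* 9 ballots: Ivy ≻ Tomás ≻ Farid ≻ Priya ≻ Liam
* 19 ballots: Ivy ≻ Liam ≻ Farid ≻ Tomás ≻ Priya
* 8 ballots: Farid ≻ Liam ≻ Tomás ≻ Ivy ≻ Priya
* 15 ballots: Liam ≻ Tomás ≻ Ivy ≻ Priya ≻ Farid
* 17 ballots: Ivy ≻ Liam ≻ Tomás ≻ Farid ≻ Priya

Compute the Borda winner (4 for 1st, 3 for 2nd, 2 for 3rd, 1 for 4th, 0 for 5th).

Liam

Ivy: 9×3 + 11×0 + 14×0 + 9×4 + 19×4 + 8×1 + 15×2 + 17×4 = 245
Liam: 9×4 + 11×1 + 14×4 + 9×0 + 19×3 + 8×3 + 15×4 + 17×3 = 295
Priya: 9×2 + 11×2 + 14×2 + 9×1 + 19×0 + 8×0 + 15×1 + 17×0 = 92
Tomás: 9×1 + 11×4 + 14×3 + 9×3 + 19×1 + 8×2 + 15×3 + 17×2 = 236
Farid: 9×0 + 11×3 + 14×1 + 9×2 + 19×2 + 8×4 + 15×0 + 17×1 = 152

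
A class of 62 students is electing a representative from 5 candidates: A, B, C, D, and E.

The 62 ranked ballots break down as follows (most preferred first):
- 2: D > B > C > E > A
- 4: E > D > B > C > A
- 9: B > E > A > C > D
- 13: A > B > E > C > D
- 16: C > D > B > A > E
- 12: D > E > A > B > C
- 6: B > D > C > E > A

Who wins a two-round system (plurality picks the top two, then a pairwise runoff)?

Round 1 first-place votes: A 13, B 15, C 16, D 14, E 4. C and B advance.
Runoff: C is ranked above B on 16 ballots, B above C on 46.

B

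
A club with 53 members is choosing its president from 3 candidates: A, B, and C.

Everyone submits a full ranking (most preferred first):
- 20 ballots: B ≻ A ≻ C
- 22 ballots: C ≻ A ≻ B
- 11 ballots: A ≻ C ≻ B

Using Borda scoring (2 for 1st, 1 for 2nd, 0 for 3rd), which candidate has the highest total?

A

A: 20×1 + 22×1 + 11×2 = 64
B: 20×2 + 22×0 + 11×0 = 40
C: 20×0 + 22×2 + 11×1 = 55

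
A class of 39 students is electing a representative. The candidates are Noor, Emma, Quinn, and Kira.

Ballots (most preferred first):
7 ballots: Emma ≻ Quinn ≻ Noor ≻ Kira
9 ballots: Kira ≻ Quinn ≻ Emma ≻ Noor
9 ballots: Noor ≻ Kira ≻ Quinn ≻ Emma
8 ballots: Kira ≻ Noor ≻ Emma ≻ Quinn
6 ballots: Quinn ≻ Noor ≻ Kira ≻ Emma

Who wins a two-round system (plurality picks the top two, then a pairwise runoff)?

Noor

Round 1 first-place votes: Noor 9, Emma 7, Quinn 6, Kira 17. Kira and Noor advance.
Runoff: Kira is ranked above Noor on 17 ballots, Noor above Kira on 22.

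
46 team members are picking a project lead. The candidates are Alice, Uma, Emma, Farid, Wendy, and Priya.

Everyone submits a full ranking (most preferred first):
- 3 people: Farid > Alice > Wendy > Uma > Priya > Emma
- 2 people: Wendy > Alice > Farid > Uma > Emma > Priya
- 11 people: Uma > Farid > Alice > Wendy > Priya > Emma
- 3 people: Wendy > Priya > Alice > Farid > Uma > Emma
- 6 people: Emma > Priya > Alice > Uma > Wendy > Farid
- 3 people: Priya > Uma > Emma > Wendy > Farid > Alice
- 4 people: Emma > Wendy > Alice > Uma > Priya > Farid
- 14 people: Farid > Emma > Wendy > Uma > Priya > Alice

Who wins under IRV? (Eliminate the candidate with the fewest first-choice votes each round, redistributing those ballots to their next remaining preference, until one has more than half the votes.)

Round 1: Alice 0, Uma 11, Emma 10, Farid 17, Wendy 5, Priya 3. Alice eliminated.
Round 2: Uma 11, Emma 10, Farid 17, Wendy 5, Priya 3. Priya eliminated.
Round 3: Uma 14, Emma 10, Farid 17, Wendy 5. Wendy eliminated.
Round 4: Uma 14, Emma 10, Farid 22. Emma eliminated.
Round 5: Uma 24, Farid 22. Uma has a majority (≥24).

Uma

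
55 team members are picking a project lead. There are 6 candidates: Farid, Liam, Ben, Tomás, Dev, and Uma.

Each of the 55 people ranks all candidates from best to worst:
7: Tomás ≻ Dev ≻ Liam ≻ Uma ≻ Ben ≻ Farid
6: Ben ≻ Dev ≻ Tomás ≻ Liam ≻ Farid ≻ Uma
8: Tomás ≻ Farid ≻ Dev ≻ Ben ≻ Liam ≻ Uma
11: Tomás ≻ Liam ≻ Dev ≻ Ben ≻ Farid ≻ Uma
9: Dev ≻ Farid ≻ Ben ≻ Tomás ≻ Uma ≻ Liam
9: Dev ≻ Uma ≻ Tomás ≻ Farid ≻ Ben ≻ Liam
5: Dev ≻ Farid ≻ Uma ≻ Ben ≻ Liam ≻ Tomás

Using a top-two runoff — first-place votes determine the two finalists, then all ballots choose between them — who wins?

Round 1 first-place votes: Farid 0, Liam 0, Ben 6, Tomás 26, Dev 23, Uma 0. Tomás and Dev advance.
Runoff: Tomás is ranked above Dev on 26 ballots, Dev above Tomás on 29.

Dev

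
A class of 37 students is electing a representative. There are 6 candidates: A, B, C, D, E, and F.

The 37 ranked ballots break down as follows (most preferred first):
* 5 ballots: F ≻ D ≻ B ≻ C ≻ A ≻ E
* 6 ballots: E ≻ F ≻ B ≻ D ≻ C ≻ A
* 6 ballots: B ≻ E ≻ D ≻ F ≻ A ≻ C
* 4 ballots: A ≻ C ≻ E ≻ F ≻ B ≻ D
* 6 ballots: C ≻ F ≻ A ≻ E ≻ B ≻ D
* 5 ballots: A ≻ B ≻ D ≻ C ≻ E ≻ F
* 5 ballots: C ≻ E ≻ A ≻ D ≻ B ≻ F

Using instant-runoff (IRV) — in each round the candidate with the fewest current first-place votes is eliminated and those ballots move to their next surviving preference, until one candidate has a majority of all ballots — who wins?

B

Round 1: A 9, B 6, C 11, D 0, E 6, F 5. D eliminated.
Round 2: A 9, B 6, C 11, E 6, F 5. F eliminated.
Round 3: A 9, B 11, C 11, E 6. E eliminated.
Round 4: A 9, B 17, C 11. A eliminated.
Round 5: B 22, C 15. B has a majority (≥19).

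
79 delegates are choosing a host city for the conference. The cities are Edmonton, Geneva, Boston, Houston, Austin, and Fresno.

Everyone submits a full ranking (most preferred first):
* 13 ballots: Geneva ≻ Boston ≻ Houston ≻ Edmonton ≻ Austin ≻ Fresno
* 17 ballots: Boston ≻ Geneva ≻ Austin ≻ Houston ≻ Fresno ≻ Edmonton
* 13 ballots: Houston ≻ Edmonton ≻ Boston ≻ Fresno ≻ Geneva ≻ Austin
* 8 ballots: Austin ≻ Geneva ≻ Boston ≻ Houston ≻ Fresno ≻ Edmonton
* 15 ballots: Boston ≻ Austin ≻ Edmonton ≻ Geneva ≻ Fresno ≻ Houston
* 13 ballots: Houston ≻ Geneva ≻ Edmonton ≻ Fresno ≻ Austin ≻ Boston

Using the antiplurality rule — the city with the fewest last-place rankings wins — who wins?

Last-place votes: Edmonton 25, Geneva 0, Boston 13, Houston 15, Austin 13, Fresno 13.

Geneva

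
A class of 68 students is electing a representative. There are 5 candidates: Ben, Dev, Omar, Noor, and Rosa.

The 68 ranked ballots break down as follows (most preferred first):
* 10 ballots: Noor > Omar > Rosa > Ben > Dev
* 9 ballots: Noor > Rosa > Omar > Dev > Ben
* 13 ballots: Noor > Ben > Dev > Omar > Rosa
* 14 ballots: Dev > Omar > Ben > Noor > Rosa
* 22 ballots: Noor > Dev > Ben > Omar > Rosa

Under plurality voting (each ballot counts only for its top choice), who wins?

First-place votes: Ben 0, Dev 14, Omar 0, Noor 54, Rosa 0.

Noor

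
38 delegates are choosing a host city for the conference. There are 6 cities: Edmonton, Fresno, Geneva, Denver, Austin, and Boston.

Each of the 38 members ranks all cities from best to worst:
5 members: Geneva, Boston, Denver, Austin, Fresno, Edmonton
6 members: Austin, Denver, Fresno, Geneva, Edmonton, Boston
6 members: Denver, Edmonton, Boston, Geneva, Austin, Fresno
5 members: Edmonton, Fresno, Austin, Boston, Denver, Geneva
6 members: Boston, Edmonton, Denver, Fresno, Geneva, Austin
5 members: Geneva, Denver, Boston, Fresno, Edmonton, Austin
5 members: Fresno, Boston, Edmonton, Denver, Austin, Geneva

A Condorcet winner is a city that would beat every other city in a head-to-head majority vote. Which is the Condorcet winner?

Boston

Boston vs Edmonton: 21–17
Boston vs Fresno: 22–16
Boston vs Geneva: 22–16
Boston vs Denver: 21–17
Boston vs Austin: 27–11
Boston beats every other city.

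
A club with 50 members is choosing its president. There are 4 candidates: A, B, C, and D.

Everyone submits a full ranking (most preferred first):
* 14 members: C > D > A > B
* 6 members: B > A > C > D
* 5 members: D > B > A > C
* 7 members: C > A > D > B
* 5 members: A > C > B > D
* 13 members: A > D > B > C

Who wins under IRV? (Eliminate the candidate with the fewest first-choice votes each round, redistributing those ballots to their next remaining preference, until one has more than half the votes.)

Round 1: A 18, B 6, C 21, D 5. D eliminated.
Round 2: A 18, B 11, C 21. B eliminated.
Round 3: A 29, C 21. A has a majority (≥26).

A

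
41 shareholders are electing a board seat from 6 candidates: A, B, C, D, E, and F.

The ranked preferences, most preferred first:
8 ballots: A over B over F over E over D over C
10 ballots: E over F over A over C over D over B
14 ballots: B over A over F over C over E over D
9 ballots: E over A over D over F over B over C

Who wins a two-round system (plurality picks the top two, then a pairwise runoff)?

Round 1 first-place votes: A 8, B 14, C 0, D 0, E 19, F 0. E and B advance.
Runoff: E is ranked above B on 19 ballots, B above E on 22.

B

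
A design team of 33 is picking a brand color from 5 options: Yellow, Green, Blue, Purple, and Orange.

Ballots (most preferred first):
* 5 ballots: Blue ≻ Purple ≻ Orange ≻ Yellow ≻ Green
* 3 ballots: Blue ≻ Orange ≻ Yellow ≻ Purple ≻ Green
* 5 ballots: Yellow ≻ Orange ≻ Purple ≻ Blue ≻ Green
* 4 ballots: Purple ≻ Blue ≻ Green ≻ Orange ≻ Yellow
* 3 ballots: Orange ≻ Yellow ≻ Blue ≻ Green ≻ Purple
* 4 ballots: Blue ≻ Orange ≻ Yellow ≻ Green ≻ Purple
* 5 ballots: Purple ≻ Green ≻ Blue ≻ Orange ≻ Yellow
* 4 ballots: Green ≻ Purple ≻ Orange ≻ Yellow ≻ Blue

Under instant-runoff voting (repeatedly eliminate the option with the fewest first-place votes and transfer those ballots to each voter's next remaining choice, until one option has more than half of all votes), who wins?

Purple

Round 1: Yellow 5, Green 4, Blue 12, Purple 9, Orange 3. Orange eliminated.
Round 2: Yellow 8, Green 4, Blue 12, Purple 9. Green eliminated.
Round 3: Yellow 8, Blue 12, Purple 13. Yellow eliminated.
Round 4: Blue 15, Purple 18. Purple has a majority (≥17).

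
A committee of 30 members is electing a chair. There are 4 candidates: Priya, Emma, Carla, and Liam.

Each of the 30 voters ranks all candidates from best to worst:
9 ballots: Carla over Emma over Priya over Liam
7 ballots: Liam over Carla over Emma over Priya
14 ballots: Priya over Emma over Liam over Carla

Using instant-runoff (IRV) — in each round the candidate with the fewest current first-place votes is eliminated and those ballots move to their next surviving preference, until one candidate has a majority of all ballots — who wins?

Round 1: Priya 14, Emma 0, Carla 9, Liam 7. Emma eliminated.
Round 2: Priya 14, Carla 9, Liam 7. Liam eliminated.
Round 3: Priya 14, Carla 16. Carla has a majority (≥16).

Carla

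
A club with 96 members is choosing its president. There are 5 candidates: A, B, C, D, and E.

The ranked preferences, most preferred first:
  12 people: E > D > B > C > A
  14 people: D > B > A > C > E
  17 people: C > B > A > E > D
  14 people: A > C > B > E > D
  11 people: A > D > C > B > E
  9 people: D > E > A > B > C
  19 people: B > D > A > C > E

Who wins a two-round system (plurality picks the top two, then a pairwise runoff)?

Round 1 first-place votes: A 25, B 19, C 17, D 23, E 12. A and D advance.
Runoff: A is ranked above D on 42 ballots, D above A on 54.

D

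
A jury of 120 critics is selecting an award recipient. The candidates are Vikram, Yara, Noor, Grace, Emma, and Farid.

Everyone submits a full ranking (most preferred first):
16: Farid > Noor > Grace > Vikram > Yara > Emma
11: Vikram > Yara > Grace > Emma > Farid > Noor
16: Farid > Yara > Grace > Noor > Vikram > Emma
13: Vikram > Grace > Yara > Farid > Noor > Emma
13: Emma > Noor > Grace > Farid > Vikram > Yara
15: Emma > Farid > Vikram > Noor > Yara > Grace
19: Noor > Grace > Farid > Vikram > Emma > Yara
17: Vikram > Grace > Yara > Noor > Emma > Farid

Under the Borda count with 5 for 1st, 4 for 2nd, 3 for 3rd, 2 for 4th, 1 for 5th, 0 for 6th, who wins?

Vikram: 16×2 + 11×5 + 16×1 + 13×5 + 13×1 + 15×3 + 19×2 + 17×5 = 349
Yara: 16×1 + 11×4 + 16×4 + 13×3 + 13×0 + 15×1 + 19×0 + 17×3 = 229
Noor: 16×4 + 11×0 + 16×2 + 13×1 + 13×4 + 15×2 + 19×5 + 17×2 = 320
Grace: 16×3 + 11×3 + 16×3 + 13×4 + 13×3 + 15×0 + 19×4 + 17×4 = 364
Emma: 16×0 + 11×2 + 16×0 + 13×0 + 13×5 + 15×5 + 19×1 + 17×1 = 198
Farid: 16×5 + 11×1 + 16×5 + 13×2 + 13×2 + 15×4 + 19×3 + 17×0 = 340

Grace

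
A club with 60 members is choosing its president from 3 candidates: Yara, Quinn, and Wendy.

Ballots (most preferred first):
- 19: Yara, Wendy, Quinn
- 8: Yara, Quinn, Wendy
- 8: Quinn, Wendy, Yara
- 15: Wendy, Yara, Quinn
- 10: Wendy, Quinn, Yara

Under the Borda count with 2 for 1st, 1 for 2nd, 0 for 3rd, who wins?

Yara: 19×2 + 8×2 + 8×0 + 15×1 + 10×0 = 69
Quinn: 19×0 + 8×1 + 8×2 + 15×0 + 10×1 = 34
Wendy: 19×1 + 8×0 + 8×1 + 15×2 + 10×2 = 77

Wendy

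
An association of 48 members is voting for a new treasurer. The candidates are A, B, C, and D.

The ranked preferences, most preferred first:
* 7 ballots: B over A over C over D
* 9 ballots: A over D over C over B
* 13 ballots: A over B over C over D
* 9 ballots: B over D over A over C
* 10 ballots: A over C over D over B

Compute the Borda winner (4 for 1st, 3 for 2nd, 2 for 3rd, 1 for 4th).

A: 7×3 + 9×4 + 13×4 + 9×2 + 10×4 = 167
B: 7×4 + 9×1 + 13×3 + 9×4 + 10×1 = 122
C: 7×2 + 9×2 + 13×2 + 9×1 + 10×3 = 97
D: 7×1 + 9×3 + 13×1 + 9×3 + 10×2 = 94

A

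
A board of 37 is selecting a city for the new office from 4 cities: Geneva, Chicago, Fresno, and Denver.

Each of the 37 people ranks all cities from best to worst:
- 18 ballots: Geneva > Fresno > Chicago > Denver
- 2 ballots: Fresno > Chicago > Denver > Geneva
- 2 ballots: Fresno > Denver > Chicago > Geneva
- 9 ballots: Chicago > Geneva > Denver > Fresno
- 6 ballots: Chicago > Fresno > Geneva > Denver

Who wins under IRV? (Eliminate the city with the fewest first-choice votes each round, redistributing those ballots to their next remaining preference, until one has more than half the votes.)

Round 1: Geneva 18, Chicago 15, Fresno 4, Denver 0. Denver eliminated.
Round 2: Geneva 18, Chicago 15, Fresno 4. Fresno eliminated.
Round 3: Geneva 18, Chicago 19. Chicago has a majority (≥19).

Chicago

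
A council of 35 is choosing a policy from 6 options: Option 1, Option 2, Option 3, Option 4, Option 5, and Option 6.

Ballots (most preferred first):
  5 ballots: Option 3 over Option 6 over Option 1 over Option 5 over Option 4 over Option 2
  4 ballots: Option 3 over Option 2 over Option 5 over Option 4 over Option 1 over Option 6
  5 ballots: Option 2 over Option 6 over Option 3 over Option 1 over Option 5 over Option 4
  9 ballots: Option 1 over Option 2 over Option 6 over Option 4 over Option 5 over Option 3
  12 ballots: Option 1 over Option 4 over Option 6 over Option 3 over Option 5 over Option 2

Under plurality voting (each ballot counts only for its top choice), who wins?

First-place votes: Option 1 21, Option 2 5, Option 3 9, Option 4 0, Option 5 0, Option 6 0.

Option 1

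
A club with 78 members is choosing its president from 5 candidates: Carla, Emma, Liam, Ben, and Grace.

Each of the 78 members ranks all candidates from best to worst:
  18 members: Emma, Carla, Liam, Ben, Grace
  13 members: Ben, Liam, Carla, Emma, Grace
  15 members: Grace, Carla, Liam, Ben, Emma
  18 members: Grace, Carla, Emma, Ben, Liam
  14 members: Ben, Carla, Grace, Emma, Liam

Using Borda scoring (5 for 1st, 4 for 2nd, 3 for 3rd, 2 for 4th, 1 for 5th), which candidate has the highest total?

Carla: 18×4 + 13×3 + 15×4 + 18×4 + 14×4 = 299
Emma: 18×5 + 13×2 + 15×1 + 18×3 + 14×2 = 213
Liam: 18×3 + 13×4 + 15×3 + 18×1 + 14×1 = 183
Ben: 18×2 + 13×5 + 15×2 + 18×2 + 14×5 = 237
Grace: 18×1 + 13×1 + 15×5 + 18×5 + 14×3 = 238

Carla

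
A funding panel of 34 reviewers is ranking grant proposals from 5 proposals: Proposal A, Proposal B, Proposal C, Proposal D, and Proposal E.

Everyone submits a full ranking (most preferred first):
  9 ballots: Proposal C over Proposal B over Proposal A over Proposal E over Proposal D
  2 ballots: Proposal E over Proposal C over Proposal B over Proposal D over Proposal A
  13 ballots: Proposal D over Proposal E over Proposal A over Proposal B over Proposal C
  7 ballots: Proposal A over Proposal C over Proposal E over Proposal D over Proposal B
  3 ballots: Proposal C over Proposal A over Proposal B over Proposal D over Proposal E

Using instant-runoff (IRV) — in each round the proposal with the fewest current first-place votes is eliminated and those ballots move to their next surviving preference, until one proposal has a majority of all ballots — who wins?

Proposal C

Round 1: Proposal A 7, Proposal B 0, Proposal C 12, Proposal D 13, Proposal E 2. Proposal B eliminated.
Round 2: Proposal A 7, Proposal C 12, Proposal D 13, Proposal E 2. Proposal E eliminated.
Round 3: Proposal A 7, Proposal C 14, Proposal D 13. Proposal A eliminated.
Round 4: Proposal C 21, Proposal D 13. Proposal C has a majority (≥18).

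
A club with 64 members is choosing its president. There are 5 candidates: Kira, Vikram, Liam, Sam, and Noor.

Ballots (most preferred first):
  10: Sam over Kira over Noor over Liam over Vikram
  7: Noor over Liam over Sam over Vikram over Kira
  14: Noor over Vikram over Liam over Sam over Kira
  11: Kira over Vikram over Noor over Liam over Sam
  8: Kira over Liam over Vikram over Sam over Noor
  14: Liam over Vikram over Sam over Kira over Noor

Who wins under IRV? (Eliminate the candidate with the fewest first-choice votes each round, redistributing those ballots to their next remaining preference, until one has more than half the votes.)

Round 1: Kira 19, Vikram 0, Liam 14, Sam 10, Noor 21. Vikram eliminated.
Round 2: Kira 19, Liam 14, Sam 10, Noor 21. Sam eliminated.
Round 3: Kira 29, Liam 14, Noor 21. Liam eliminated.
Round 4: Kira 43, Noor 21. Kira has a majority (≥33).

Kira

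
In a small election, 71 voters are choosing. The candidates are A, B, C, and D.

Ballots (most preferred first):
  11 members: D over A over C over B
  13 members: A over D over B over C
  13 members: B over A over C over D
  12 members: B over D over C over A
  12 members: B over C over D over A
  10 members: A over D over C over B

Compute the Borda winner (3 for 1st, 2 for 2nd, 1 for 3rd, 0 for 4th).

B

A: 11×2 + 13×3 + 13×2 + 12×0 + 12×0 + 10×3 = 117
B: 11×0 + 13×1 + 13×3 + 12×3 + 12×3 + 10×0 = 124
C: 11×1 + 13×0 + 13×1 + 12×1 + 12×2 + 10×1 = 70
D: 11×3 + 13×2 + 13×0 + 12×2 + 12×1 + 10×2 = 115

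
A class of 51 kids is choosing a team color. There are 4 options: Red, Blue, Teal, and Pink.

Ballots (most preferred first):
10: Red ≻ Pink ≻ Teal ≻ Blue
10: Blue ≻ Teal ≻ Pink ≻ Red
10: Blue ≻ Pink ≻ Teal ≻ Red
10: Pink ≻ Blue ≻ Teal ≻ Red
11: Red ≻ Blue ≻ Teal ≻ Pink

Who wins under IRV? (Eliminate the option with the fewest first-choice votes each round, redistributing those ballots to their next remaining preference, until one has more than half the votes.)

Blue

Round 1: Red 21, Blue 20, Teal 0, Pink 10. Teal eliminated.
Round 2: Red 21, Blue 20, Pink 10. Pink eliminated.
Round 3: Red 21, Blue 30. Blue has a majority (≥26).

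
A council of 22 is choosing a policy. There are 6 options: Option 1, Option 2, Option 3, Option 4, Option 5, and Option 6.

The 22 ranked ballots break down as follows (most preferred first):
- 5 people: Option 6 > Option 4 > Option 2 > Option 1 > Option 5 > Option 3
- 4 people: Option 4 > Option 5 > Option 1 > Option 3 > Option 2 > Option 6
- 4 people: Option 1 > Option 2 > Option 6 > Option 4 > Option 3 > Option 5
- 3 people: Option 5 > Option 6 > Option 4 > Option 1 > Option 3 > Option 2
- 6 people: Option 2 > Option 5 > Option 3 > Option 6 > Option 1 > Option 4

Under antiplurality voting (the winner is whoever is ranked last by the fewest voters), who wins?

Last-place votes: Option 1 0, Option 2 3, Option 3 5, Option 4 6, Option 5 4, Option 6 4.

Option 1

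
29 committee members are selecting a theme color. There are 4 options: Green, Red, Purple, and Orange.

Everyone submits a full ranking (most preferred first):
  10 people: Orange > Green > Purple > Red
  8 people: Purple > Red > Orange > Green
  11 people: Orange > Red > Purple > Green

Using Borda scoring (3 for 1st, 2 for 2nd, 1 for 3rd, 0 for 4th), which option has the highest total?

Orange

Green: 10×2 + 8×0 + 11×0 = 20
Red: 10×0 + 8×2 + 11×2 = 38
Purple: 10×1 + 8×3 + 11×1 = 45
Orange: 10×3 + 8×1 + 11×3 = 71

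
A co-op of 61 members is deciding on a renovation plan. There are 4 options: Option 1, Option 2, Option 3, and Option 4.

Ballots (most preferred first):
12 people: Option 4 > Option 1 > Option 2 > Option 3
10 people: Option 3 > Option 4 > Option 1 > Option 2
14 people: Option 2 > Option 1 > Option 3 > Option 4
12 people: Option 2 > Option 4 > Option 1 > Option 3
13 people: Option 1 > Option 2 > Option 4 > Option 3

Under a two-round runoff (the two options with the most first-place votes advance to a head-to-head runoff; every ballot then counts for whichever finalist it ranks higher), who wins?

Option 1

Round 1 first-place votes: Option 1 13, Option 2 26, Option 3 10, Option 4 12. Option 2 and Option 1 advance.
Runoff: Option 2 is ranked above Option 1 on 26 ballots, Option 1 above Option 2 on 35.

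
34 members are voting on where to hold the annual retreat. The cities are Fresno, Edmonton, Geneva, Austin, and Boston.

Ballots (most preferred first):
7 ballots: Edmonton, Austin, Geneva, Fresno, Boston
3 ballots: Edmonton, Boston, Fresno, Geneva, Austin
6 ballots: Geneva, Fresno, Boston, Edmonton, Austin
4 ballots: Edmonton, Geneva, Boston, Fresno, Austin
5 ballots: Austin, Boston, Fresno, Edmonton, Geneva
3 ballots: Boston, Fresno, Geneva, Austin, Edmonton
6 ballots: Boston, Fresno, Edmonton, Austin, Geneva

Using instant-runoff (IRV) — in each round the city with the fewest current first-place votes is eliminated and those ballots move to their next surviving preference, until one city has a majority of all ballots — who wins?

Round 1: Fresno 0, Edmonton 14, Geneva 6, Austin 5, Boston 9. Fresno eliminated.
Round 2: Edmonton 14, Geneva 6, Austin 5, Boston 9. Austin eliminated.
Round 3: Edmonton 14, Geneva 6, Boston 14. Geneva eliminated.
Round 4: Edmonton 14, Boston 20. Boston has a majority (≥18).

Boston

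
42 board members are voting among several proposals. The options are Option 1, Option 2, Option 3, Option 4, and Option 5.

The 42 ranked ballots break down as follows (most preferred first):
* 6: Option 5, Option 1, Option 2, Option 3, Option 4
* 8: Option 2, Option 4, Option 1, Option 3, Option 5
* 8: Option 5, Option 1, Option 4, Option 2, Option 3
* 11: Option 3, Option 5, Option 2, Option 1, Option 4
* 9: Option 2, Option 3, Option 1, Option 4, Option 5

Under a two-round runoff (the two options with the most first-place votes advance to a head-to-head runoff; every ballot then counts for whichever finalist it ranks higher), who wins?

Round 1 first-place votes: Option 1 0, Option 2 17, Option 3 11, Option 4 0, Option 5 14. Option 2 and Option 5 advance.
Runoff: Option 2 is ranked above Option 5 on 17 ballots, Option 5 above Option 2 on 25.

Option 5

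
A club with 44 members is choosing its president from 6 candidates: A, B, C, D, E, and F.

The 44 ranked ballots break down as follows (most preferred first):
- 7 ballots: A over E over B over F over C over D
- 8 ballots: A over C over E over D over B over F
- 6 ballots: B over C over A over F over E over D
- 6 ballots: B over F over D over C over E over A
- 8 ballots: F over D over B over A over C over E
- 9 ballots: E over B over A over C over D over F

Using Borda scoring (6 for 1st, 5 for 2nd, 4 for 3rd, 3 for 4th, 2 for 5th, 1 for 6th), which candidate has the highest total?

B

A: 7×6 + 8×6 + 6×4 + 6×1 + 8×3 + 9×4 = 180
B: 7×4 + 8×2 + 6×6 + 6×6 + 8×4 + 9×5 = 193
C: 7×2 + 8×5 + 6×5 + 6×3 + 8×2 + 9×3 = 145
D: 7×1 + 8×3 + 6×1 + 6×4 + 8×5 + 9×2 = 119
E: 7×5 + 8×4 + 6×2 + 6×2 + 8×1 + 9×6 = 153
F: 7×3 + 8×1 + 6×3 + 6×5 + 8×6 + 9×1 = 134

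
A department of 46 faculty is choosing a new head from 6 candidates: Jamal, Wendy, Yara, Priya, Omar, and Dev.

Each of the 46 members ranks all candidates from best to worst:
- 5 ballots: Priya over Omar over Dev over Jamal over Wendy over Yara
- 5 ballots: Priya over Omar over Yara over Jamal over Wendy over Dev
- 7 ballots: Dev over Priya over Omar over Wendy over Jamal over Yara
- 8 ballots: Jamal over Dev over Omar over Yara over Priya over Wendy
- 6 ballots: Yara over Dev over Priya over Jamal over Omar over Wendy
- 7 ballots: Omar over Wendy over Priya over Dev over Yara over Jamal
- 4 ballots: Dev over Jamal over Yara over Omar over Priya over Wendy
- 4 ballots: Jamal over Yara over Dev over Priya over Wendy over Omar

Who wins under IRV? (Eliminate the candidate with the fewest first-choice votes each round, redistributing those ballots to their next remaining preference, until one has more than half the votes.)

Dev

Round 1: Jamal 12, Wendy 0, Yara 6, Priya 10, Omar 7, Dev 11. Wendy eliminated.
Round 2: Jamal 12, Yara 6, Priya 10, Omar 7, Dev 11. Yara eliminated.
Round 3: Jamal 12, Priya 10, Omar 7, Dev 17. Omar eliminated.
Round 4: Jamal 12, Priya 17, Dev 17. Jamal eliminated.
Round 5: Priya 17, Dev 29. Dev has a majority (≥24).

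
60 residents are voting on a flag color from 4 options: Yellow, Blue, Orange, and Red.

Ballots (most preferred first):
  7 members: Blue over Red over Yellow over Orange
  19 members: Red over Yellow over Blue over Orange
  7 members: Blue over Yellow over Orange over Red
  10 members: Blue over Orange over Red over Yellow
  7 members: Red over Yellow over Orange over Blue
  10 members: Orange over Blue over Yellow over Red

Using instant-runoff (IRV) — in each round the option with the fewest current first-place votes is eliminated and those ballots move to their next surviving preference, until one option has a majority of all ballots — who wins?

Round 1: Yellow 0, Blue 24, Orange 10, Red 26. Yellow eliminated.
Round 2: Blue 24, Orange 10, Red 26. Orange eliminated.
Round 3: Blue 34, Red 26. Blue has a majority (≥31).

Blue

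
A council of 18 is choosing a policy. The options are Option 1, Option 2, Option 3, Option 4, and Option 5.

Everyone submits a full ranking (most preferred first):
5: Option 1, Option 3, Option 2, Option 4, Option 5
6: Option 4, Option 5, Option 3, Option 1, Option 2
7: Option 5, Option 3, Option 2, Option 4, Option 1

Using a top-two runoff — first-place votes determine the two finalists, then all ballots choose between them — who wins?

Option 4

Round 1 first-place votes: Option 1 5, Option 2 0, Option 3 0, Option 4 6, Option 5 7. Option 5 and Option 4 advance.
Runoff: Option 5 is ranked above Option 4 on 7 ballots, Option 4 above Option 5 on 11.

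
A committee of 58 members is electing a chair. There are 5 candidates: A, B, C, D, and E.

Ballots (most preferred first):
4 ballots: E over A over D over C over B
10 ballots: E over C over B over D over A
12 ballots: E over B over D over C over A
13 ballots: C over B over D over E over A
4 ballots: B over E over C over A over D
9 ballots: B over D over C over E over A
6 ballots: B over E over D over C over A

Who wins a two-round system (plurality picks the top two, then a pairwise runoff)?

Round 1 first-place votes: A 0, B 19, C 13, D 0, E 26. E and B advance.
Runoff: E is ranked above B on 26 ballots, B above E on 32.

B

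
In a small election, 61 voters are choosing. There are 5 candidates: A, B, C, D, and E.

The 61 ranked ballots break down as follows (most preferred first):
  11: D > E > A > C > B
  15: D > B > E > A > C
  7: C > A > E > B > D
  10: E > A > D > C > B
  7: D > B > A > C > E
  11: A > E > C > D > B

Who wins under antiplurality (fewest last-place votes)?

A

Last-place votes: A 0, B 32, C 15, D 7, E 7.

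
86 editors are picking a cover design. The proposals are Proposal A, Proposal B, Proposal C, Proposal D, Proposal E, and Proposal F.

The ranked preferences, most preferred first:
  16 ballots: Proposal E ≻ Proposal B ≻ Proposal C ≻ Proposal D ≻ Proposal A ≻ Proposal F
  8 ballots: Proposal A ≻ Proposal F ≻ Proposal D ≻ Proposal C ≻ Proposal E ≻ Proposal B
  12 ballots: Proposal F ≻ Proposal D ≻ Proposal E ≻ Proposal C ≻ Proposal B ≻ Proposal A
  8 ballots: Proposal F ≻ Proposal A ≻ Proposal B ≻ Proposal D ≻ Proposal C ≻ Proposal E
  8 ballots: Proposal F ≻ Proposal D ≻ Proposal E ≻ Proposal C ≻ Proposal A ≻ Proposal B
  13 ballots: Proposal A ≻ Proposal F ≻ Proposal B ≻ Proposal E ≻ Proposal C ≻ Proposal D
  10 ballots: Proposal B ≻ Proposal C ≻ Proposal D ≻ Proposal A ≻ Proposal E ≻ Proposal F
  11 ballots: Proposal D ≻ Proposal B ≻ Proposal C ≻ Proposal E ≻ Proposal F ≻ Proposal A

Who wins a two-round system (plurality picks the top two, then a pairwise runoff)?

Proposal A

Round 1 first-place votes: Proposal A 21, Proposal B 10, Proposal C 0, Proposal D 11, Proposal E 16, Proposal F 28. Proposal F and Proposal A advance.
Runoff: Proposal F is ranked above Proposal A on 39 ballots, Proposal A above Proposal F on 47.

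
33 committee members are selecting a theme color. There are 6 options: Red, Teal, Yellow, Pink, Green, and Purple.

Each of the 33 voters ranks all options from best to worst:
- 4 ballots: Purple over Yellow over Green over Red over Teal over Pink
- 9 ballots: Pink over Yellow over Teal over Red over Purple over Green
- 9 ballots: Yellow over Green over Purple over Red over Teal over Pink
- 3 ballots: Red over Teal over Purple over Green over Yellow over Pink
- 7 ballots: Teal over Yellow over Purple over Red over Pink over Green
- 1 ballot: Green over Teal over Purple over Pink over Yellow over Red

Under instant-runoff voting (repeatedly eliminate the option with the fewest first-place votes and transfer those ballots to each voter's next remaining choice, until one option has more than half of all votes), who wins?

Round 1: Red 3, Teal 7, Yellow 9, Pink 9, Green 1, Purple 4. Green eliminated.
Round 2: Red 3, Teal 8, Yellow 9, Pink 9, Purple 4. Red eliminated.
Round 3: Teal 11, Yellow 9, Pink 9, Purple 4. Purple eliminated.
Round 4: Teal 11, Yellow 13, Pink 9. Pink eliminated.
Round 5: Teal 11, Yellow 22. Yellow has a majority (≥17).

Yellow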